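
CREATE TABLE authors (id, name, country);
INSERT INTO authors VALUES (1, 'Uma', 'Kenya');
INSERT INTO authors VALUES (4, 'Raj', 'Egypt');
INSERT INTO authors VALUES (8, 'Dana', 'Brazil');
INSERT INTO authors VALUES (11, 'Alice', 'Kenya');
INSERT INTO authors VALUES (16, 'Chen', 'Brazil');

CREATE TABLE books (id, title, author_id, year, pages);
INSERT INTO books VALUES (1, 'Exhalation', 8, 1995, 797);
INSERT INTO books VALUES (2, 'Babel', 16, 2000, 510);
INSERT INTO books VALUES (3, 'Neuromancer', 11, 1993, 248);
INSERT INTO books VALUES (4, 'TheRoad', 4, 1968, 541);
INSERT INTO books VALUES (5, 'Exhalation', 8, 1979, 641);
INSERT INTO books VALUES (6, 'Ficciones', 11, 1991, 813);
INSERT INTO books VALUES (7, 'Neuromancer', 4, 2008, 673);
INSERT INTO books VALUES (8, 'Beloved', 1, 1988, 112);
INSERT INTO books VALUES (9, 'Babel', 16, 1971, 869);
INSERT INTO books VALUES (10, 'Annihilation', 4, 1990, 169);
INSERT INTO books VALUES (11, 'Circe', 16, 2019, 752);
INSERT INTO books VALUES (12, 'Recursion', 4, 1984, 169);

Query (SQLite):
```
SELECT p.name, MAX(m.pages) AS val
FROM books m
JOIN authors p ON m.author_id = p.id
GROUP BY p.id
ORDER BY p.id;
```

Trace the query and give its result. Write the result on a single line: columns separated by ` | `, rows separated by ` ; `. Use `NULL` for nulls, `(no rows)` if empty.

Join each books row to its authors via author_id.
Group joined rows by authors.id; compute MAX(m.pages) per group.
  1: ids {8} → MAX(m.pages)=112
  4: ids {4, 7, 10, 12} → MAX(m.pages)=673
  8: ids {1, 5} → MAX(m.pages)=797
  11: ids {3, 6} → MAX(m.pages)=813
  16: ids {2, 9, 11} → MAX(m.pages)=869

Uma | 112 ; Raj | 673 ; Dana | 797 ; Alice | 813 ; Chen | 869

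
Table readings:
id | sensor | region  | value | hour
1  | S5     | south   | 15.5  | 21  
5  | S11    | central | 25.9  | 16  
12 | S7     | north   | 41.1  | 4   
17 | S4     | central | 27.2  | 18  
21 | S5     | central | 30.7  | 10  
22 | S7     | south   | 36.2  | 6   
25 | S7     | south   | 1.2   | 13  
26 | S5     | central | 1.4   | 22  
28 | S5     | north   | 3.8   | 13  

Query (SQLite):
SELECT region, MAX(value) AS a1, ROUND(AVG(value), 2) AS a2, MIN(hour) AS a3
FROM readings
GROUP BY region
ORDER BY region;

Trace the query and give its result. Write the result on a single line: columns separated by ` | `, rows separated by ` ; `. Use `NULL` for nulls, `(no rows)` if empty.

Group readings by region.
Per group compute: MAX(value), ROUND(AVG(value), 2), MIN(hour).
  central: ids {5, 17, 21, 26} → MAX(value)=30.7, ROUND(AVG(value), 2)=21.3, MIN(hour)=10
  north: ids {12, 28} → MAX(value)=41.1, ROUND(AVG(value), 2)=22.45, MIN(hour)=4
  south: ids {1, 22, 25} → MAX(value)=36.2, ROUND(AVG(value), 2)=17.63, MIN(hour)=6

central | 30.7 | 21.3 | 10 ; north | 41.1 | 22.45 | 4 ; south | 36.2 | 17.63 | 6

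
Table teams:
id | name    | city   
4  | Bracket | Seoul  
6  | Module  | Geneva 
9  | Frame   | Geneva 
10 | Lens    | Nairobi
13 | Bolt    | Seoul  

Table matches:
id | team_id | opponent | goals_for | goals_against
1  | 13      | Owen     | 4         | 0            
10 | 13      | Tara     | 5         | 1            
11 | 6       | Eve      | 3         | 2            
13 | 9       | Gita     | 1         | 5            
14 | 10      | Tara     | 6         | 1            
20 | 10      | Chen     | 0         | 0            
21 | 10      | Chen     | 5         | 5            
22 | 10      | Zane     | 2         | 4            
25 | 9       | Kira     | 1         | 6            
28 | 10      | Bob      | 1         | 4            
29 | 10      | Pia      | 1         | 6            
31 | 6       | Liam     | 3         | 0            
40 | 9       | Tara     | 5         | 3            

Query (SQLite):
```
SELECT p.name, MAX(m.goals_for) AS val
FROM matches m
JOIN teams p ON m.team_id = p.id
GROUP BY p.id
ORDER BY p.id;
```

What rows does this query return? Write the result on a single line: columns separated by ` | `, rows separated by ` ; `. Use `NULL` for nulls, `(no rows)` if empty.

Module | 3 ; Frame | 5 ; Lens | 6 ; Bolt | 5

Join each matches row to its teams via team_id.
Group joined rows by teams.id; compute MAX(m.goals_for) per group.
  6: ids {11, 31} → MAX(m.goals_for)=3
  9: ids {13, 25, 40} → MAX(m.goals_for)=5
  10: ids {14, 20, 21, 22, 28, 29} → MAX(m.goals_for)=6
  13: ids {1, 10} → MAX(m.goals_for)=5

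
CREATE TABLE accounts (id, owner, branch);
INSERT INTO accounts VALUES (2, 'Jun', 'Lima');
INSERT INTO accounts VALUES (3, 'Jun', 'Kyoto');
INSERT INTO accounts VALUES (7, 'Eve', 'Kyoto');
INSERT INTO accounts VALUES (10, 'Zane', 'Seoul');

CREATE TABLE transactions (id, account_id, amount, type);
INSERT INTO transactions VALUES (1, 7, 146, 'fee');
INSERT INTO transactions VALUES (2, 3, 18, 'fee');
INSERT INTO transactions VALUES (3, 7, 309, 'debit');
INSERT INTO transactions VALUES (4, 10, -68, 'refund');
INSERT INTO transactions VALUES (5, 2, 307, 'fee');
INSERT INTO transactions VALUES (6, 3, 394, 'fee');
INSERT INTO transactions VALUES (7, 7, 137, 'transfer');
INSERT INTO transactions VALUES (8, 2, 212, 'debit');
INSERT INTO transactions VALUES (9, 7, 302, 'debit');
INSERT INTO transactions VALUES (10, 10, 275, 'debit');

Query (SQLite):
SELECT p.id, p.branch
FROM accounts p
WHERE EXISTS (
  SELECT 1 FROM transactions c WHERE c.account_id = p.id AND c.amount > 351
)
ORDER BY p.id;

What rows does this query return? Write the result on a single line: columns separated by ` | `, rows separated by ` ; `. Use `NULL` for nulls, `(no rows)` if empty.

For each accounts row, check whether any transactions with matching account_id has amount > 351.
Keep rows where that is true.

3 | Kyoto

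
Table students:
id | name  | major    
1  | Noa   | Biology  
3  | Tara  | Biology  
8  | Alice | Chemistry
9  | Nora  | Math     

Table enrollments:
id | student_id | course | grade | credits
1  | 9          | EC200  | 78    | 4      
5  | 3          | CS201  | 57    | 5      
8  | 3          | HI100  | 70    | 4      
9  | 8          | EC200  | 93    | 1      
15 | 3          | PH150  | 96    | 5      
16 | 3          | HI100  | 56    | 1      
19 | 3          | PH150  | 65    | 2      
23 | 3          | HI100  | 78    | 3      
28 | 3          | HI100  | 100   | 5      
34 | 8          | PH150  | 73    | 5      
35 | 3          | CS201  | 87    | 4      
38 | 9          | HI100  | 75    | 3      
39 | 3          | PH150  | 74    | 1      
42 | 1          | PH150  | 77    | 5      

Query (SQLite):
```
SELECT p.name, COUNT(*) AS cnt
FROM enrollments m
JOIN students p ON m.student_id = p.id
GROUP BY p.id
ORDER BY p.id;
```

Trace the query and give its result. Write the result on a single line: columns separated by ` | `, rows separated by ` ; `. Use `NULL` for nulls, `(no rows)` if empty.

Join each enrollments row to its students via student_id.
Group joined rows by students.id; compute COUNT(*) per group.
  1: ids {42} → COUNT(*)=1
  3: ids {5, 8, 15, 16, 19, 23, 28, 35, 39} → COUNT(*)=9
  8: ids {9, 34} → COUNT(*)=2
  9: ids {1, 38} → COUNT(*)=2

Noa | 1 ; Tara | 9 ; Alice | 2 ; Nora | 2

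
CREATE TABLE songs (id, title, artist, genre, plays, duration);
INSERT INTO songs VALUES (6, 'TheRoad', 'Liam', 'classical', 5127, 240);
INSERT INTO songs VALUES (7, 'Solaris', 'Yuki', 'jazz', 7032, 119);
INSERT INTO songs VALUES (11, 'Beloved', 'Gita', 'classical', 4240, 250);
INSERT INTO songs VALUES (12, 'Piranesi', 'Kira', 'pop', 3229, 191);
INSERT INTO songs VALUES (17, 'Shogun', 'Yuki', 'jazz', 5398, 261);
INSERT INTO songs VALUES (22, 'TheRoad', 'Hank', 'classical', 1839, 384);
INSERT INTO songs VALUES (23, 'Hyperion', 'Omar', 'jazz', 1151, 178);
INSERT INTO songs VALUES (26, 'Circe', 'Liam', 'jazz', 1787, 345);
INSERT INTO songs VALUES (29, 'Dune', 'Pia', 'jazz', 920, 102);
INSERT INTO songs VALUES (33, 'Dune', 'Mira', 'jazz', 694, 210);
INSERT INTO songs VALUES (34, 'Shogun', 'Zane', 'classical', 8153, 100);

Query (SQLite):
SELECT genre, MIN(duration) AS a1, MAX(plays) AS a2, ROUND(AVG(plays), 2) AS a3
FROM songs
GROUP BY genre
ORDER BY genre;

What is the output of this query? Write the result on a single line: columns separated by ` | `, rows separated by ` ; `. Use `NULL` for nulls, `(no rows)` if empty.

Group songs by genre.
Per group compute: MIN(duration), MAX(plays), ROUND(AVG(plays), 2).
  classical: ids {6, 11, 22, 34} → MIN(duration)=100, MAX(plays)=8153, ROUND(AVG(plays), 2)=4839.75
  jazz: ids {7, 17, 23, 26, 29, 33} → MIN(duration)=102, MAX(plays)=7032, ROUND(AVG(plays), 2)=2830.33
  pop: ids {12} → MIN(duration)=191, MAX(plays)=3229, ROUND(AVG(plays), 2)=3229

classical | 100 | 8153 | 4839.75 ; jazz | 102 | 7032 | 2830.33 ; pop | 191 | 3229 | 3229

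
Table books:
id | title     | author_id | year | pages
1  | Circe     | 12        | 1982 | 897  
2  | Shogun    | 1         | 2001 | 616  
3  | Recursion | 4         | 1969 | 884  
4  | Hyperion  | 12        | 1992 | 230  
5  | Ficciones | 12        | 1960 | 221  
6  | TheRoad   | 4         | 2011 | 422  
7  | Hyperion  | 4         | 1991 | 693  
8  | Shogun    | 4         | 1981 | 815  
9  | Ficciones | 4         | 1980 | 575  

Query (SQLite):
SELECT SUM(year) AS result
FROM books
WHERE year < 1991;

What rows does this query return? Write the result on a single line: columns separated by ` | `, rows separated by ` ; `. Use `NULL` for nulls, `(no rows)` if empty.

Rows where year < 1991 → year values: [1982, 1969, 1960, 1981, 1980].
SUM of non-NULL values = 9872.

9872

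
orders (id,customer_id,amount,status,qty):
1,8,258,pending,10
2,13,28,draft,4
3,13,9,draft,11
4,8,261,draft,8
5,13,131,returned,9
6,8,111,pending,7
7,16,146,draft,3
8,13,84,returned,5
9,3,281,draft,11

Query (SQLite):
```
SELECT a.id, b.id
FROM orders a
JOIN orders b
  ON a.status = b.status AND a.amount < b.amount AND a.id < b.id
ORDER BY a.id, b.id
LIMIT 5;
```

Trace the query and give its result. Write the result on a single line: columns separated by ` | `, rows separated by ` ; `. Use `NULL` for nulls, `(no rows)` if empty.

2 | 4 ; 2 | 7 ; 2 | 9 ; 3 | 4 ; 3 | 7

Pairs (a,b) with same status, a.amount < b.amount, a.id < b.id.
status groups: draft:{2,3,4,7,9} pending:{1,6} returned:{5,8}
Ordered by (a.id, b.id); first 5.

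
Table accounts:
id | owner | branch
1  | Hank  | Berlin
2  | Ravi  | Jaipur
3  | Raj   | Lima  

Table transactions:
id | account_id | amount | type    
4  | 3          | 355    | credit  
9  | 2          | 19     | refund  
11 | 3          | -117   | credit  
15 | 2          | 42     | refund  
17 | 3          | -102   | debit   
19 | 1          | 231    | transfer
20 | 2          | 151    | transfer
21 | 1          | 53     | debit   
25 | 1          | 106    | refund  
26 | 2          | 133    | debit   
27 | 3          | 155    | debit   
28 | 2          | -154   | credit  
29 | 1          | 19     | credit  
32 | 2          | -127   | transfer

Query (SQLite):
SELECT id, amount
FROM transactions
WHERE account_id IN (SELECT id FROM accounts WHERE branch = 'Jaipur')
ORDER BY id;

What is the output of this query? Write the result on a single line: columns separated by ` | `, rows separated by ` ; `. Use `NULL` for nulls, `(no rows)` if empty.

Inner query: accounts.id where branch = 'Jaipur'.
Outer: keep transactions rows whose account_id is in that set.
Inner query → {2}

9 | 19 ; 15 | 42 ; 20 | 151 ; 26 | 133 ; 28 | -154 ; 32 | -127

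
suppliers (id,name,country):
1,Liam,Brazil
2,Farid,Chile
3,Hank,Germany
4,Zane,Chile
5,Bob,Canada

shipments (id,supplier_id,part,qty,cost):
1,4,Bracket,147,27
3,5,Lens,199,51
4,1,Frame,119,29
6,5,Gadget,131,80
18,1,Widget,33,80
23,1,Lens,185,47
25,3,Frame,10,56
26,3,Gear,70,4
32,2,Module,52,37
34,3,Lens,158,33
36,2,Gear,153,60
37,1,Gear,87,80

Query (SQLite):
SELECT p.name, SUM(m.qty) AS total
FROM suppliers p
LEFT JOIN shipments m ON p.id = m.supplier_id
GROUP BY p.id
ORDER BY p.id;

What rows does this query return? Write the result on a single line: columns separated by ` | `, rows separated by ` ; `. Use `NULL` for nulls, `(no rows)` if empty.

LEFT JOIN keeps every suppliers row; unmatched ones get NULL for shipments columns.
Group by suppliers.id and compute SUM(m.qty). SUM over an all-NULL group is NULL.
  1: ids {4, 18, 23, 37} → SUM(m.qty)=424
  2: ids {32, 36} → SUM(m.qty)=205
  3: ids {25, 26, 34} → SUM(m.qty)=238
  4: ids {1} → SUM(m.qty)=147
  5: ids {3, 6} → SUM(m.qty)=330

Liam | 424 ; Farid | 205 ; Hank | 238 ; Zane | 147 ; Bob | 330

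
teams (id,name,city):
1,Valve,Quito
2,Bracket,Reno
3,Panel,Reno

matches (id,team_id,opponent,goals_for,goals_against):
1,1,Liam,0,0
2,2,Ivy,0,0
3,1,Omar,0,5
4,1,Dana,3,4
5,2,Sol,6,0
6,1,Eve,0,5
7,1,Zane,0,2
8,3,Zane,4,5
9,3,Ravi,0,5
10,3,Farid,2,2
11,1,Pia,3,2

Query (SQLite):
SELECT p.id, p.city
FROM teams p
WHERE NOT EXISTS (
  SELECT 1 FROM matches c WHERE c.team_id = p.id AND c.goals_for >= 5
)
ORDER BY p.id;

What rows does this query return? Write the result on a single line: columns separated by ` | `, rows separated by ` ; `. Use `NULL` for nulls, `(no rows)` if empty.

For each teams row, check whether any matches with matching team_id has goals_for >= 5.
Keep rows where that is false.

1 | Quito ; 3 | Reno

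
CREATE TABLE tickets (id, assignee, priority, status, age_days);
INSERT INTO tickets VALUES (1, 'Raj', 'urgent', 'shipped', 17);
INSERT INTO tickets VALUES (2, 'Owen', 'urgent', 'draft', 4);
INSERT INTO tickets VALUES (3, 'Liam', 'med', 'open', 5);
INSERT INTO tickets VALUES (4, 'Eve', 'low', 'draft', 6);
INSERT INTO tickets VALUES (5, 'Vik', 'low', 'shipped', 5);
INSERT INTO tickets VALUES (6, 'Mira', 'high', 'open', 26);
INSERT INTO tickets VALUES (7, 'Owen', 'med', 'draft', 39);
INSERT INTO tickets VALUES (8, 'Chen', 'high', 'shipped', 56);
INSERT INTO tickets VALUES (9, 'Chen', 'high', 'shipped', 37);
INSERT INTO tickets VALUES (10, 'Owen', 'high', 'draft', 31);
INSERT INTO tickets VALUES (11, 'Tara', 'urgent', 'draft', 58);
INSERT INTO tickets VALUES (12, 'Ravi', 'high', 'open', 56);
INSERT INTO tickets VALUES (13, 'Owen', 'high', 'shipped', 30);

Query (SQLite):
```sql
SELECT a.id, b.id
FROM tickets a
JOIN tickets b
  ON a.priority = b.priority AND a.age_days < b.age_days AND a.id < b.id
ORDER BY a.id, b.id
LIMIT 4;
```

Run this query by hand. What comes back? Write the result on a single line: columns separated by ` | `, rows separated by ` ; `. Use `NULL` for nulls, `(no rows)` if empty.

Pairs (a,b) with same priority, a.age_days < b.age_days, a.id < b.id.
priority groups: high:{6,8,9,10,12,13} low:{4,5} med:{3,7} urgent:{1,2,11}
Ordered by (a.id, b.id); first 4.

1 | 11 ; 2 | 11 ; 3 | 7 ; 6 | 8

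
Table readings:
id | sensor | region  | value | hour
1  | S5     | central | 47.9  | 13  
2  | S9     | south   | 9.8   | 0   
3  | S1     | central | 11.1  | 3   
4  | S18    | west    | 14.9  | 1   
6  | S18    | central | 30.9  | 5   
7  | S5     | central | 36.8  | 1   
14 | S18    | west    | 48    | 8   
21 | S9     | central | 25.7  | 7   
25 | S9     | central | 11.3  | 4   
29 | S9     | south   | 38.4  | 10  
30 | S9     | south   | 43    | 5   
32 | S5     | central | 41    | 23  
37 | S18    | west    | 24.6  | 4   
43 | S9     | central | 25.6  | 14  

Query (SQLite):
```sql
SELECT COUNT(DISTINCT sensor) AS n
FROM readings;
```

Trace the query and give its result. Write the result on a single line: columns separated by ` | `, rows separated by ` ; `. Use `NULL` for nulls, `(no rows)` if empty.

Count distinct non-NULL sensor values.

4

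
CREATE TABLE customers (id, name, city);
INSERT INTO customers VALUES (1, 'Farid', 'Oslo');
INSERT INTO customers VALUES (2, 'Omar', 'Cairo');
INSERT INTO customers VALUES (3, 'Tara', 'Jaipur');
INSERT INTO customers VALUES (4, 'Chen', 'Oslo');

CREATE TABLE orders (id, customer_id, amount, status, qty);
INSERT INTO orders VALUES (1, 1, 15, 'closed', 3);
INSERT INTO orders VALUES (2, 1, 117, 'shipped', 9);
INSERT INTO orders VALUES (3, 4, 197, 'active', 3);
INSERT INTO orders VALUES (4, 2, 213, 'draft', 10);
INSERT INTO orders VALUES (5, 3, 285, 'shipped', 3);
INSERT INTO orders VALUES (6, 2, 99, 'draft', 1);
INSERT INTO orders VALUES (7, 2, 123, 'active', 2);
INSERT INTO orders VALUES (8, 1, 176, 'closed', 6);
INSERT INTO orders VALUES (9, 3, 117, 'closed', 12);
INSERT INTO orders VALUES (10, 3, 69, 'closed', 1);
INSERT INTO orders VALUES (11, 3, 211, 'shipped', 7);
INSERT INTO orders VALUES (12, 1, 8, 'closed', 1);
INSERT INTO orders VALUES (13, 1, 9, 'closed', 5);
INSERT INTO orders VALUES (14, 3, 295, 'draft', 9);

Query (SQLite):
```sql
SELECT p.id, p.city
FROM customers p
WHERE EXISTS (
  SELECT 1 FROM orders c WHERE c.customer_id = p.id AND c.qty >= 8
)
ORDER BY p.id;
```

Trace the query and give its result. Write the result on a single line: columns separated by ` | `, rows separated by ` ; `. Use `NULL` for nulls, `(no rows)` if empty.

1 | Oslo ; 2 | Cairo ; 3 | Jaipur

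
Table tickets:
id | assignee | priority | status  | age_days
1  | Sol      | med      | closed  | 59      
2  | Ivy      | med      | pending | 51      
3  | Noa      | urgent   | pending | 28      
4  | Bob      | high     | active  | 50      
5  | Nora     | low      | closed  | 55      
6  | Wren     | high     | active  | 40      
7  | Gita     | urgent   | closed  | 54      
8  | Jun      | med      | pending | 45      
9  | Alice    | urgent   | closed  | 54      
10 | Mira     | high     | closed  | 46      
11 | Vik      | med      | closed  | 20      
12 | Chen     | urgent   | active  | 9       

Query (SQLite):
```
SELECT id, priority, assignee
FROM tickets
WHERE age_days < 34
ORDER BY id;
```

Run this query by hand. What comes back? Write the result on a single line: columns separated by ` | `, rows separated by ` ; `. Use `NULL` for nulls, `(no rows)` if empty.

age_days < 34: ids {3, 11, 12}

3 | urgent | Noa ; 11 | med | Vik ; 12 | urgent | Chen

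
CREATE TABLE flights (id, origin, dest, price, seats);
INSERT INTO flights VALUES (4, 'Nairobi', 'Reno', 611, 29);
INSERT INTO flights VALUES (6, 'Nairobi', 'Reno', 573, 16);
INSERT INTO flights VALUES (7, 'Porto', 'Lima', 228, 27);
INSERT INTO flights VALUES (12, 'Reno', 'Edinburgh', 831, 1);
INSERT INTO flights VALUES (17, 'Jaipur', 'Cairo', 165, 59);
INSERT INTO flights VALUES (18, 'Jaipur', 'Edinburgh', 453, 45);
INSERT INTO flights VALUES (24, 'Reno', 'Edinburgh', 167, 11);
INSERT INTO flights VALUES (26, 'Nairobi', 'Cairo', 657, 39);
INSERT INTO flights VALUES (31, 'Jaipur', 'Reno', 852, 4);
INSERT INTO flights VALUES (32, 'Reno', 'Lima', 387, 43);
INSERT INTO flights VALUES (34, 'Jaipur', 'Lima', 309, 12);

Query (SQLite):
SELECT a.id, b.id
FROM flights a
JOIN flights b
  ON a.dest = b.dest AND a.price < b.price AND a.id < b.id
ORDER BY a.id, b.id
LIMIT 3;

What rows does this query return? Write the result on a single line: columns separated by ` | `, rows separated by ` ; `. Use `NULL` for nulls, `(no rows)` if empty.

4 | 31 ; 6 | 31 ; 7 | 32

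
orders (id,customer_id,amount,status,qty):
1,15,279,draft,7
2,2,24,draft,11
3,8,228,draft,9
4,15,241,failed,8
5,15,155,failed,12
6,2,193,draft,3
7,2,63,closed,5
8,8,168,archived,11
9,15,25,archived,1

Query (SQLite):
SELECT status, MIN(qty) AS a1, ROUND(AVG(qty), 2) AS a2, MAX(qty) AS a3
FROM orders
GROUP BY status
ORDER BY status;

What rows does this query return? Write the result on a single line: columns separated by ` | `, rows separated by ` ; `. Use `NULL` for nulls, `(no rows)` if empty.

archived | 1 | 6 | 11 ; closed | 5 | 5 | 5 ; draft | 3 | 7.5 | 11 ; failed | 8 | 10 | 12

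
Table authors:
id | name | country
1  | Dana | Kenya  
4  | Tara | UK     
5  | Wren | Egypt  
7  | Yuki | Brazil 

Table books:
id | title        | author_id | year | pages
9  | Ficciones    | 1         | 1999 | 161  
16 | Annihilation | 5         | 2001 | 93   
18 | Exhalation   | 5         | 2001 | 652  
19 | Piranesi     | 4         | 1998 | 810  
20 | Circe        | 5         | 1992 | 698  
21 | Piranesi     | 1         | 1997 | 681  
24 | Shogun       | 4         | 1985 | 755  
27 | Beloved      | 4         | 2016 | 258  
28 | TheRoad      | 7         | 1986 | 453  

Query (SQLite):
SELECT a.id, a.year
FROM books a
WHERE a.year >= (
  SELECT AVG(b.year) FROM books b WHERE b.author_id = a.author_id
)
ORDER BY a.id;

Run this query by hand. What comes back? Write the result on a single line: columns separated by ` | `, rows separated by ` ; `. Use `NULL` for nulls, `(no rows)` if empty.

9 | 1999 ; 16 | 2001 ; 18 | 2001 ; 27 | 2016 ; 28 | 1986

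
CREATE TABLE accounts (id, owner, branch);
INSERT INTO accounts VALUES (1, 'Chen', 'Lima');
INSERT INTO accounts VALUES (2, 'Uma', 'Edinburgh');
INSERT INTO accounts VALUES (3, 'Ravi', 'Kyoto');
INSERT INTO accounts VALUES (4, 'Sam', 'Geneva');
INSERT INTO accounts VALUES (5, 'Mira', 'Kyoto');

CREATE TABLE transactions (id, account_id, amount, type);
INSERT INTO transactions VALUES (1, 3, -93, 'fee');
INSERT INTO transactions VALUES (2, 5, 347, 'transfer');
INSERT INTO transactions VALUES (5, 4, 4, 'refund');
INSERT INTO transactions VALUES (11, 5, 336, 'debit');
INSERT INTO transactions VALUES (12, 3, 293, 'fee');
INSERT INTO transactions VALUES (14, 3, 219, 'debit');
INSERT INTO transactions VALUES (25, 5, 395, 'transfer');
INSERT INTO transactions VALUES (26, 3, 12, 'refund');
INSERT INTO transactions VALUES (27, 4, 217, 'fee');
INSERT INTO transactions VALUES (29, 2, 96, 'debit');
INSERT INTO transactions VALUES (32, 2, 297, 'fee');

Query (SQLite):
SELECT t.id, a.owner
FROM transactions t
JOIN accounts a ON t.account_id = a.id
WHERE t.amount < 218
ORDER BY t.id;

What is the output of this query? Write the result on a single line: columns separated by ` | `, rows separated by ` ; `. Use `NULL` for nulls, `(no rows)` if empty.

1 | Ravi ; 5 | Sam ; 26 | Ravi ; 27 | Sam ; 29 | Uma

Each transactions row matches the accounts row where account_id = accounts.id.
Then keep rows with t.amount < 218.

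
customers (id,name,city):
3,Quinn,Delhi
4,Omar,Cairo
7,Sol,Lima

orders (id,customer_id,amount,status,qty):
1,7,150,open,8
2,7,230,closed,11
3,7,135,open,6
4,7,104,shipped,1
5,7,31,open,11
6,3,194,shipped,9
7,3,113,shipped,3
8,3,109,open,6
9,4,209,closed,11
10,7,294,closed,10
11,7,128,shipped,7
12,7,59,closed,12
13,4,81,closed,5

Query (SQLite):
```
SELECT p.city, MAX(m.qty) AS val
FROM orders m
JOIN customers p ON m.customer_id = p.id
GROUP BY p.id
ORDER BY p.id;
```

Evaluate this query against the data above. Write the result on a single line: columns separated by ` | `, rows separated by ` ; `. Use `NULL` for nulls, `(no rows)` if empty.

Delhi | 9 ; Cairo | 11 ; Lima | 12

Join each orders row to its customers via customer_id.
Group joined rows by customers.id; compute MAX(m.qty) per group.
  3: ids {6, 7, 8} → MAX(m.qty)=9
  4: ids {9, 13} → MAX(m.qty)=11
  7: ids {1, 2, 3, 4, 5, 10, 11, 12} → MAX(m.qty)=12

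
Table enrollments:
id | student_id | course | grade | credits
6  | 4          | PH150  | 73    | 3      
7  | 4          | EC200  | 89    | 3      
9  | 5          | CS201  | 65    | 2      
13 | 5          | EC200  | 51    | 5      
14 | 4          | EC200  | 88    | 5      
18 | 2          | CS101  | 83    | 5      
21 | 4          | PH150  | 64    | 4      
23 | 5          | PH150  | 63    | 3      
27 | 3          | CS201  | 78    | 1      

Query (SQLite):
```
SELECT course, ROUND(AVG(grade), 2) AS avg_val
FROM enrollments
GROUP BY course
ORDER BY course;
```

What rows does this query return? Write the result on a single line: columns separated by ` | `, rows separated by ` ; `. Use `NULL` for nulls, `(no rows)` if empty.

Partition enrollments by course; compute ROUND(AVG(grade), 2) within each group.
  CS101: ids {18} → ROUND(AVG(grade), 2)=83
  CS201: ids {9, 27} → ROUND(AVG(grade), 2)=71.5
  EC200: ids {7, 13, 14} → ROUND(AVG(grade), 2)=76
  PH150: ids {6, 21, 23} → ROUND(AVG(grade), 2)=66.67

CS101 | 83 ; CS201 | 71.5 ; EC200 | 76 ; PH150 | 66.67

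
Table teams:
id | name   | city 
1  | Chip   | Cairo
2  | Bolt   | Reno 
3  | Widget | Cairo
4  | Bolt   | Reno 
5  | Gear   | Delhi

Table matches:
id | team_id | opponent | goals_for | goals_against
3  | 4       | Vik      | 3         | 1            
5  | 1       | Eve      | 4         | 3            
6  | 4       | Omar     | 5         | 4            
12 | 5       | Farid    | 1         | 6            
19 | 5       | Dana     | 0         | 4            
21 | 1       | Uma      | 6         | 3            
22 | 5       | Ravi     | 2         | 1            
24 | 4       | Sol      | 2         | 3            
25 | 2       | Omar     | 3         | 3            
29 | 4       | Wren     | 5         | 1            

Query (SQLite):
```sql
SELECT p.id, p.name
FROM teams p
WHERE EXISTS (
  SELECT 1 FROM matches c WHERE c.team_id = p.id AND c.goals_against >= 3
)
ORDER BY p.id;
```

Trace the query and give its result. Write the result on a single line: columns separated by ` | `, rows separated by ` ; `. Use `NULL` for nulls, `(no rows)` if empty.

1 | Chip ; 2 | Bolt ; 4 | Bolt ; 5 | Gear

For each teams row, check whether any matches with matching team_id has goals_against >= 3.
Keep rows where that is true.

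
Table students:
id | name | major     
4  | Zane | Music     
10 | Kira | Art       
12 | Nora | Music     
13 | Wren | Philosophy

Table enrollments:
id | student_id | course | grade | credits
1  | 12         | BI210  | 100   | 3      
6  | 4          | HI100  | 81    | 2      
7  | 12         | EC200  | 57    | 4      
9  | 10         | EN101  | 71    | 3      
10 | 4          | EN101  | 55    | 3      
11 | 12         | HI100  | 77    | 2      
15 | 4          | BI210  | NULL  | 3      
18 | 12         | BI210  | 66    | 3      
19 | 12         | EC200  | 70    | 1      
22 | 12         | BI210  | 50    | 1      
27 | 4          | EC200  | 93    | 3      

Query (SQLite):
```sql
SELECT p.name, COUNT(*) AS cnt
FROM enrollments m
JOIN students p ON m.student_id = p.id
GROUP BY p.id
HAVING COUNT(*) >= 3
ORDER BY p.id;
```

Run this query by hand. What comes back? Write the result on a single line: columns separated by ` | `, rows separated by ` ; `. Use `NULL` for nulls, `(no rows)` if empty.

Join each enrollments row to its students via student_id.
Group joined rows by students.id; compute COUNT(*) per group.
HAVING: keep groups with count ≥ 3.
  4: ids {6, 10, 15, 27} → COUNT(*)=4
  10: ids {9} → COUNT(*)=1
  12: ids {1, 7, 11, 18, 19, 22} → COUNT(*)=6

Zane | 4 ; Nora | 6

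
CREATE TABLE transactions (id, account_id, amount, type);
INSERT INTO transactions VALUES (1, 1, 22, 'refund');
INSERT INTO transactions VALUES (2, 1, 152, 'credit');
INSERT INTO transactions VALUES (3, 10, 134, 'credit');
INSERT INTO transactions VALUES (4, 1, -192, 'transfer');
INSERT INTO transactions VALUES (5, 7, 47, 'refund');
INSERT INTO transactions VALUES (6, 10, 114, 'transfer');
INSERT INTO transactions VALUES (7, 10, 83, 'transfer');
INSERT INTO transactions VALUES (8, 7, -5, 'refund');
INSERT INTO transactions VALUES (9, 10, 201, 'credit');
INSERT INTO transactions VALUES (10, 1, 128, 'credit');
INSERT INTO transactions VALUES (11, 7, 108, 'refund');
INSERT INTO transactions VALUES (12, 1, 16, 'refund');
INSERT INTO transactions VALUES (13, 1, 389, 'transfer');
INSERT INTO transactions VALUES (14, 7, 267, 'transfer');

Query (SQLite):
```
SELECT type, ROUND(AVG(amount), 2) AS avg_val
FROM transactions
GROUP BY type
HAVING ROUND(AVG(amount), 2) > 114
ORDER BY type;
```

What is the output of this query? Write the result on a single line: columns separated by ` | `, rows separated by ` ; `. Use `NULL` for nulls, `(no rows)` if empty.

Partition transactions by type; compute ROUND(AVG(amount), 2) within each group.
HAVING: keep groups where ROUND(AVG(amount), 2) > 114.
  credit: ids {2, 3, 9, 10} → ROUND(AVG(amount), 2)=153.75
  refund: ids {1, 5, 8, 11, 12} → ROUND(AVG(amount), 2)=37.6
  transfer: ids {4, 6, 7, 13, 14} → ROUND(AVG(amount), 2)=132.2

credit | 153.75 ; transfer | 132.2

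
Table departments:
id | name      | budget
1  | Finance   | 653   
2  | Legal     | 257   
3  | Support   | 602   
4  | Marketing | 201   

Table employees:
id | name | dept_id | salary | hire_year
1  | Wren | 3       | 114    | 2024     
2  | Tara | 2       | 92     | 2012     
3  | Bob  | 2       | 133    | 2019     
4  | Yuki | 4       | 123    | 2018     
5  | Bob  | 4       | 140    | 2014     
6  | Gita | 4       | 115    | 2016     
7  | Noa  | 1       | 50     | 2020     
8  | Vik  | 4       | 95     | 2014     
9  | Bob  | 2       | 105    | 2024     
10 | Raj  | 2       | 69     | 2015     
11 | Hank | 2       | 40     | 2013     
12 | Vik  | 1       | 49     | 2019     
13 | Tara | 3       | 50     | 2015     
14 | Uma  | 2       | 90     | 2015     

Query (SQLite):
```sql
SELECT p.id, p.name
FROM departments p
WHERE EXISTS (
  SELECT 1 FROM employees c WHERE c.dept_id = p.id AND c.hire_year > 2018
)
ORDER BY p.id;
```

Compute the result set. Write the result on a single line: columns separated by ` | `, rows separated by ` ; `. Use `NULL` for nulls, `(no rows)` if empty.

1 | Finance ; 2 | Legal ; 3 | Support

For each departments row, check whether any employees with matching dept_id has hire_year > 2018.
Keep rows where that is true.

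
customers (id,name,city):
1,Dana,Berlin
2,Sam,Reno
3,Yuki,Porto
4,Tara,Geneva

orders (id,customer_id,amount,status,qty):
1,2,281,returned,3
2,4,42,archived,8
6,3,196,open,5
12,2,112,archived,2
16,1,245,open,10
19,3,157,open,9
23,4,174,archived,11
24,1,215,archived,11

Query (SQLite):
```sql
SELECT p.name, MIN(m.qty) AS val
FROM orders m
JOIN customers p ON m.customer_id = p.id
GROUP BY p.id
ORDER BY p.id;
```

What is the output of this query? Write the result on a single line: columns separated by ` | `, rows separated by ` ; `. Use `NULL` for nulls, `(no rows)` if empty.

Dana | 10 ; Sam | 2 ; Yuki | 5 ; Tara | 8

Join each orders row to its customers via customer_id.
Group joined rows by customers.id; compute MIN(m.qty) per group.
  1: ids {16, 24} → MIN(m.qty)=10
  2: ids {1, 12} → MIN(m.qty)=2
  3: ids {6, 19} → MIN(m.qty)=5
  4: ids {2, 23} → MIN(m.qty)=8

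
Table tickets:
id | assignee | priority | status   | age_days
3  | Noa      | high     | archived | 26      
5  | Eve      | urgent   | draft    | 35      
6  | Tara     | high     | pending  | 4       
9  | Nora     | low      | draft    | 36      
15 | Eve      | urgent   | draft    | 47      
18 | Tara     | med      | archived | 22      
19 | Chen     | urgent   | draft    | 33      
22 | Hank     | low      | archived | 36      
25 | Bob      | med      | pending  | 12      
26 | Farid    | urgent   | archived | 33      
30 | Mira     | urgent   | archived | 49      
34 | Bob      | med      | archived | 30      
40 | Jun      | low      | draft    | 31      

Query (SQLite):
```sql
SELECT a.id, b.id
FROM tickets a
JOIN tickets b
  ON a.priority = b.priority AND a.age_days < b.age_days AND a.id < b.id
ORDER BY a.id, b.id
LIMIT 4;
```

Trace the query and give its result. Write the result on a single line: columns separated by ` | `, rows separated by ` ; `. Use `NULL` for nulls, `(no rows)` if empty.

5 | 15 ; 5 | 30 ; 15 | 30 ; 18 | 34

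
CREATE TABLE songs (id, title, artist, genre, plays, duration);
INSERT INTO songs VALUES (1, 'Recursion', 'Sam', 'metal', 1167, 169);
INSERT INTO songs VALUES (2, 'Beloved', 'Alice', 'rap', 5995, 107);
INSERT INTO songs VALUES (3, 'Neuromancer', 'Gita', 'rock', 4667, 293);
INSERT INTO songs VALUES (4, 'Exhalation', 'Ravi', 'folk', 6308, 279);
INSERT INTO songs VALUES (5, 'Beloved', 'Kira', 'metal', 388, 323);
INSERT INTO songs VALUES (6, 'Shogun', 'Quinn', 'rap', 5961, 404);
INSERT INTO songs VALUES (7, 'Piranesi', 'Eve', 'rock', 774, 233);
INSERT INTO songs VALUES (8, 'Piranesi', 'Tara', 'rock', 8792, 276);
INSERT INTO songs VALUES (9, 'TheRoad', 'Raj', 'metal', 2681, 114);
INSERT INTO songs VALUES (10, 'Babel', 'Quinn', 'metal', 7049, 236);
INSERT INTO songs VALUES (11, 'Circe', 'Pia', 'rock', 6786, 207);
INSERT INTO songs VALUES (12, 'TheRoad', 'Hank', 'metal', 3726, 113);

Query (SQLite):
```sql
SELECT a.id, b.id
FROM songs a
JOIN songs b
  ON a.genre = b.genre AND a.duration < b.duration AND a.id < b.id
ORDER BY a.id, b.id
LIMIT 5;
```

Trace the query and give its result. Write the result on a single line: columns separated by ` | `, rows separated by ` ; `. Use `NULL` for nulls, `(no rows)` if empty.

Pairs (a,b) with same genre, a.duration < b.duration, a.id < b.id.
genre groups: folk:{4} metal:{1,5,9,10,12} rap:{2,6} rock:{3,7,8,11}
Ordered by (a.id, b.id); first 5.

1 | 5 ; 1 | 10 ; 2 | 6 ; 7 | 8 ; 9 | 10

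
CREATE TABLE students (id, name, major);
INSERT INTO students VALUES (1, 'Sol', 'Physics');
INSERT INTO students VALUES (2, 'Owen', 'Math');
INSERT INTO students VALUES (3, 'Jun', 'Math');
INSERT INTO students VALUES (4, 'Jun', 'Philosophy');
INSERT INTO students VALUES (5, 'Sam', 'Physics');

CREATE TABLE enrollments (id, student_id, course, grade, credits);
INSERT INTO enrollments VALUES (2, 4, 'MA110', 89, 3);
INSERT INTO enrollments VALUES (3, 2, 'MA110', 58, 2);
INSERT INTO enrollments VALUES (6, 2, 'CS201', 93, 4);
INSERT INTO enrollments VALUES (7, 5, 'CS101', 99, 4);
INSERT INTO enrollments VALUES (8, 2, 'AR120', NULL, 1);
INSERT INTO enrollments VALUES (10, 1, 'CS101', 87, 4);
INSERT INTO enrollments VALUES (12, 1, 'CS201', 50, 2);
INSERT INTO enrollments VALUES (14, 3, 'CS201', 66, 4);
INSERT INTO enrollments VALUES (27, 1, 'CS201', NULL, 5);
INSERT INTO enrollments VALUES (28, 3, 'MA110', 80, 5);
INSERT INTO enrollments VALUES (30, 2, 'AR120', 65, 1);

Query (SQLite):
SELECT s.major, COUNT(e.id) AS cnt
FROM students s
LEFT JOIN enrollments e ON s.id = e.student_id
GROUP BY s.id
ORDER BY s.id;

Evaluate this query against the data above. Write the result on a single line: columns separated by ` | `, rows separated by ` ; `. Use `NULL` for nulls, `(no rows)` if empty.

Physics | 3 ; Math | 4 ; Math | 2 ; Philosophy | 1 ; Physics | 1

LEFT JOIN keeps every students row; unmatched ones get NULL for enrollments columns.
Group by students.id and compute COUNT(e.id). COUNT(col) of an all-NULL group is 0.
  1: ids {10, 12, 27} → COUNT(e.id)=3
  2: ids {3, 6, 8, 30} → COUNT(e.id)=4
  3: ids {14, 28} → COUNT(e.id)=2
  4: ids {2} → COUNT(e.id)=1
  5: ids {7} → COUNT(e.id)=1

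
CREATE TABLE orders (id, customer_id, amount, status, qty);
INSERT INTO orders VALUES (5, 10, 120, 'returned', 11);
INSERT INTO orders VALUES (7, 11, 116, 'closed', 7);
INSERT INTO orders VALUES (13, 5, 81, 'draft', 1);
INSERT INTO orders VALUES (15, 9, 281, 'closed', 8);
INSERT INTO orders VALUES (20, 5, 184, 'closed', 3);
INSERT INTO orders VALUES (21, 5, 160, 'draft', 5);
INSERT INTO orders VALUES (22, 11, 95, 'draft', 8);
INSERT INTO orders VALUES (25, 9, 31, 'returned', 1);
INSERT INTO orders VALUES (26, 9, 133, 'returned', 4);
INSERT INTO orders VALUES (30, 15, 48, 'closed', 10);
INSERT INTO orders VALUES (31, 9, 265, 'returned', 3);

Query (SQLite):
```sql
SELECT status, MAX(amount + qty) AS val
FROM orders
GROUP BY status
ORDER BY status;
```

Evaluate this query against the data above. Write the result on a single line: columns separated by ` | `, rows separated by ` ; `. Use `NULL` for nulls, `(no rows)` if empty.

closed | 289 ; draft | 165 ; returned | 268

For each row compute amount + qty.
Group by status; take MAX of the expression per group.
  closed: ids {7, 15, 20, 30} → MAX(amount + qty)=289
  draft: ids {13, 21, 22} → MAX(amount + qty)=165
  returned: ids {5, 25, 26, 31} → MAX(amount + qty)=268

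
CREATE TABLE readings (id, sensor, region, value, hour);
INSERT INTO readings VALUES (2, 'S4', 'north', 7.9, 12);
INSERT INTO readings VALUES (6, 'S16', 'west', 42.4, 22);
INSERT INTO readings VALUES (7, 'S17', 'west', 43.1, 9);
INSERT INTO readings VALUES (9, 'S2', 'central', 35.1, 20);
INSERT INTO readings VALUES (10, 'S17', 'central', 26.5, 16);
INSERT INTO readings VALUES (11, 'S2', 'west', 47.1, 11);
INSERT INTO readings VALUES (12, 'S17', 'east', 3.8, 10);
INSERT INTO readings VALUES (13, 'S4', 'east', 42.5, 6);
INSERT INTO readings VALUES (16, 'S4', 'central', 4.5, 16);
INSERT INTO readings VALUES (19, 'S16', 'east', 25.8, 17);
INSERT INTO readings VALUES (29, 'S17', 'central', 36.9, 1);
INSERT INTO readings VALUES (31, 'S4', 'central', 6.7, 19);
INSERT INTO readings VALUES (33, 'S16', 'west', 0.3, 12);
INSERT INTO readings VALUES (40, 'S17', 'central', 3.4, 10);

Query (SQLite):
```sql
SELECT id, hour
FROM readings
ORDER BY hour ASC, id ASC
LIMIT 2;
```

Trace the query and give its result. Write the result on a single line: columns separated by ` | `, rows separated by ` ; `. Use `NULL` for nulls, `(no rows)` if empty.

29 | 1 ; 13 | 6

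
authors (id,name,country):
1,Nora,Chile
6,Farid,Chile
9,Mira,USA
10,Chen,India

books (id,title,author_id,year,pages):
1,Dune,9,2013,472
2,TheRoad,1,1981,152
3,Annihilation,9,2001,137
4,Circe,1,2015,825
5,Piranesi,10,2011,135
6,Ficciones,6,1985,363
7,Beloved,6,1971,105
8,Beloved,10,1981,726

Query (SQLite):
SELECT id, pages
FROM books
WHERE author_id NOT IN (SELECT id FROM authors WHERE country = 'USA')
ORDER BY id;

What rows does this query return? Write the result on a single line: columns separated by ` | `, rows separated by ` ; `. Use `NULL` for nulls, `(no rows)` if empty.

2 | 152 ; 4 | 825 ; 5 | 135 ; 6 | 363 ; 7 | 105 ; 8 | 726

Inner query: authors.id where country = 'USA'.
Outer: keep books rows whose author_id is not in that set.
Inner query → {9}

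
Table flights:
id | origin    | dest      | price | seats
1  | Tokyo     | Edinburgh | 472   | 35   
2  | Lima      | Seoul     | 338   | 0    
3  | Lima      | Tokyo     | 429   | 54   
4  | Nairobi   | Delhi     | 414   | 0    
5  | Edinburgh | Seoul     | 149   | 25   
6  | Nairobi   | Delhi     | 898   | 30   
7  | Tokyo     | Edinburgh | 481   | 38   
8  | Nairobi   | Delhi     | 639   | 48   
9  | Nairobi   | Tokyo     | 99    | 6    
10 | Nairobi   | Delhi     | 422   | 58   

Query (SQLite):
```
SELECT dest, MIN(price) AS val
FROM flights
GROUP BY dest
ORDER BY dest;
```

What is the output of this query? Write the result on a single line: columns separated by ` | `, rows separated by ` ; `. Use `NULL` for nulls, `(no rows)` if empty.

Delhi | 414 ; Edinburgh | 472 ; Seoul | 149 ; Tokyo | 99

Partition flights by dest; compute MIN(price) within each group.
  Delhi: ids {4, 6, 8, 10} → MIN(price)=414
  Edinburgh: ids {1, 7} → MIN(price)=472
  Seoul: ids {2, 5} → MIN(price)=149
  Tokyo: ids {3, 9} → MIN(price)=99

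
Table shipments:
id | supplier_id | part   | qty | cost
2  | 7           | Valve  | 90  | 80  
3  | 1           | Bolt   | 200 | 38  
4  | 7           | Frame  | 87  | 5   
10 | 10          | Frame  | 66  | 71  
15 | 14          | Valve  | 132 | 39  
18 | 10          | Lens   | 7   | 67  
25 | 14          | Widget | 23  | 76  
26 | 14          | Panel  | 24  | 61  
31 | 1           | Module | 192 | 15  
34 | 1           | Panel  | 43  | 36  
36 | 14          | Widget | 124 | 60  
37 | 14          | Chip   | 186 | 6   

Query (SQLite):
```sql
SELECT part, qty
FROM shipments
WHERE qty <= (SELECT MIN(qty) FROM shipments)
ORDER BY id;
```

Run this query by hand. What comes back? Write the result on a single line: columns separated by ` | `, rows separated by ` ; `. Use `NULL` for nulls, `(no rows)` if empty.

Lens | 7

Scalar subquery: MIN(qty) over all shipments rows = 7.
Keep rows where qty <= that value.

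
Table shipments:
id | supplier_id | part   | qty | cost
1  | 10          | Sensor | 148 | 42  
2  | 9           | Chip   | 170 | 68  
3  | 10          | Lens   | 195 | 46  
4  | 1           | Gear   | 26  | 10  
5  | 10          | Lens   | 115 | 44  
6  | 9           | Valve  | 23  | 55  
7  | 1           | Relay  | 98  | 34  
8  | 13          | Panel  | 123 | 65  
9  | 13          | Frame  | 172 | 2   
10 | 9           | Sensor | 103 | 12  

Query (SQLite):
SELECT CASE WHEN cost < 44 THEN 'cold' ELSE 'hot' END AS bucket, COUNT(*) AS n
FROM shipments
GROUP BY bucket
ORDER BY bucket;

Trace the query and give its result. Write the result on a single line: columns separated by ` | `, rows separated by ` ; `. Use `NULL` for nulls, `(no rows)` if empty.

cold | 5 ; hot | 5

Bucket rows by cost < 44 → 'cold' else 'hot'; count each bucket.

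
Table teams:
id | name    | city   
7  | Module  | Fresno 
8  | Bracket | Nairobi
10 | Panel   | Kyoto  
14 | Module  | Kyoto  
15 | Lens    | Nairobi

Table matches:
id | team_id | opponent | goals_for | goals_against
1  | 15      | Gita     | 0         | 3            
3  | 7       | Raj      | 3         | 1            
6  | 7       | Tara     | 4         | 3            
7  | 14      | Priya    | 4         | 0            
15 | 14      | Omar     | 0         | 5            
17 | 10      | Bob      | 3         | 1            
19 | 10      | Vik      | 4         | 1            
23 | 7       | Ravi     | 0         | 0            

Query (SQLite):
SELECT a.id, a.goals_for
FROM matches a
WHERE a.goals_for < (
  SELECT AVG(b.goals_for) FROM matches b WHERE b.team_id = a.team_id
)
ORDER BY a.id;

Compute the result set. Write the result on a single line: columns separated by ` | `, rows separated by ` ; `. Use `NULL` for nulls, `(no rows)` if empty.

15 | 0 ; 17 | 3 ; 23 | 0

For each matches row a, compute AVG(goals_for) over rows sharing a.team_id.
Keep row a if a.goals_for < that per-group AVG.
  team_id=7: AVG(goals_for) = 2.333333
  team_id=10: AVG(goals_for) = 3.5
  team_id=14: AVG(goals_for) = 2.0
  team_id=15: AVG(goals_for) = 0.0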